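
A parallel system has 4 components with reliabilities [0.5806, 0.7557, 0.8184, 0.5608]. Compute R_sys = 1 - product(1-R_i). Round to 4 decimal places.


Components: [0.5806, 0.7557, 0.8184, 0.5608]
(1 - 0.5806) = 0.4194, running product = 0.4194
(1 - 0.7557) = 0.2443, running product = 0.1025
(1 - 0.8184) = 0.1816, running product = 0.0186
(1 - 0.5608) = 0.4392, running product = 0.0082
Product of (1-R_i) = 0.0082
R_sys = 1 - 0.0082 = 0.9918

0.9918


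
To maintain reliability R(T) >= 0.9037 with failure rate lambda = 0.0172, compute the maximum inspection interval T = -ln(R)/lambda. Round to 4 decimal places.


R_target = 0.9037
lambda = 0.0172
-ln(0.9037) = 0.1013
T = 0.1013 / 0.0172
T = 5.8871

5.8871


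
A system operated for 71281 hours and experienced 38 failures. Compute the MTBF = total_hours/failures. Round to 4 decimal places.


total_hours = 71281
failures = 38
MTBF = 71281 / 38
MTBF = 1875.8158

1875.8158


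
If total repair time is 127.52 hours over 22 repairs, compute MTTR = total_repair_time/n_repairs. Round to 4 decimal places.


total_repair_time = 127.52
n_repairs = 22
MTTR = 127.52 / 22
MTTR = 5.7964

5.7964


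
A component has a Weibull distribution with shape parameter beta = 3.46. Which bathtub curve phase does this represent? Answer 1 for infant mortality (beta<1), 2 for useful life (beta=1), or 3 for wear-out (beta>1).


beta = 3.46
Compare beta to 1:
beta < 1 => infant mortality (phase 1)
beta = 1 => useful life (phase 2)
beta > 1 => wear-out (phase 3)
Since beta = 3.46, this is wear-out (increasing failure rate)
Phase = 3

3


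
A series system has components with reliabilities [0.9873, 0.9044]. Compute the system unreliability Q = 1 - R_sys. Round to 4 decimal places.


Components: [0.9873, 0.9044]
After component 1: product = 0.9873
After component 2: product = 0.8929
R_sys = 0.8929
Q = 1 - 0.8929 = 0.1071

0.1071


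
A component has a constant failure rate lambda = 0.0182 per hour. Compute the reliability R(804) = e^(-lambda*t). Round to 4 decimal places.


lambda = 0.0182
t = 804
lambda * t = 14.6328
R(t) = e^(-14.6328)
R(t) = 0.0

0.0


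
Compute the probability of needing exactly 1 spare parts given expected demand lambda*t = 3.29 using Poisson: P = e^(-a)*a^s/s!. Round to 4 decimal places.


a = 3.29, s = 1
e^(-a) = e^(-3.29) = 0.0373
a^s = 3.29^1 = 3.29
s! = 1
P = 0.0373 * 3.29 / 1
P = 0.1226

0.1226


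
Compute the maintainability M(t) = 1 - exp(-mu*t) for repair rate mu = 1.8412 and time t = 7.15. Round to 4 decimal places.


mu = 1.8412, t = 7.15
mu * t = 1.8412 * 7.15 = 13.1646
exp(-13.1646) = 0.0
M(t) = 1 - 0.0
M(t) = 1.0

1.0


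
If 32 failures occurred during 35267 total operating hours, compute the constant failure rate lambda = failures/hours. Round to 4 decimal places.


failures = 32
total_hours = 35267
lambda = 32 / 35267
lambda = 0.0009

0.0009


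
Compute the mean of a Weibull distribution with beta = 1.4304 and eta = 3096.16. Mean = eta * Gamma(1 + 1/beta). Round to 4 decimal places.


beta = 1.4304, eta = 3096.16
1/beta = 0.6991
1 + 1/beta = 1.6991
Gamma(1.6991) = 0.9085
Mean = 3096.16 * 0.9085
Mean = 2812.7668

2812.7668


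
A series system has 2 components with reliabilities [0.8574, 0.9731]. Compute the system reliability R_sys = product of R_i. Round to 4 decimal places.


Components: [0.8574, 0.9731]
After component 1 (R=0.8574): product = 0.8574
After component 2 (R=0.9731): product = 0.8343
R_sys = 0.8343

0.8343


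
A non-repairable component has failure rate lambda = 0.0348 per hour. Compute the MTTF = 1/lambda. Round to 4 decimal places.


lambda = 0.0348
MTTF = 1 / 0.0348
MTTF = 28.7356

28.7356


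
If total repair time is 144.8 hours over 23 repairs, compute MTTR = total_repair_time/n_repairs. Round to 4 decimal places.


total_repair_time = 144.8
n_repairs = 23
MTTR = 144.8 / 23
MTTR = 6.2957

6.2957


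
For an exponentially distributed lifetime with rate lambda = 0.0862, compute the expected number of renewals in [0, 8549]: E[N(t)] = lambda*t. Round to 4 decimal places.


lambda = 0.0862
t = 8549
E[N(t)] = lambda * t
E[N(t)] = 0.0862 * 8549
E[N(t)] = 736.9238

736.9238


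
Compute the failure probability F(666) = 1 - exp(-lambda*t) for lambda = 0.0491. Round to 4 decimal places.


lambda = 0.0491, t = 666
lambda * t = 32.7006
exp(-32.7006) = 0.0
F(t) = 1 - 0.0
F(t) = 1.0

1.0


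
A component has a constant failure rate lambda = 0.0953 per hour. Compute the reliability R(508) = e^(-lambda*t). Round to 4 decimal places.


lambda = 0.0953
t = 508
lambda * t = 48.4124
R(t) = e^(-48.4124)
R(t) = 0.0

0.0


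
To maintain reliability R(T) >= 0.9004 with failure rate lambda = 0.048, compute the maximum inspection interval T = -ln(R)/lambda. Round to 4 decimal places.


R_target = 0.9004
lambda = 0.048
-ln(0.9004) = 0.1049
T = 0.1049 / 0.048
T = 2.1858

2.1858


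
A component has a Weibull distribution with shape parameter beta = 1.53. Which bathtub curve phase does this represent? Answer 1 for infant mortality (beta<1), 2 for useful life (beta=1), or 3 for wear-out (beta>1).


beta = 1.53
Compare beta to 1:
beta < 1 => infant mortality (phase 1)
beta = 1 => useful life (phase 2)
beta > 1 => wear-out (phase 3)
Since beta = 1.53, this is wear-out (increasing failure rate)
Phase = 3

3


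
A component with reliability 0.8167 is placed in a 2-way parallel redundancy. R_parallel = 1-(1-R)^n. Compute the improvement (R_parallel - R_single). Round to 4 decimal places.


R_single = 0.8167, n = 2
1 - R_single = 0.1833
(1 - R_single)^n = 0.1833^2 = 0.0336
R_parallel = 1 - 0.0336 = 0.9664
Improvement = 0.9664 - 0.8167
Improvement = 0.1497

0.1497


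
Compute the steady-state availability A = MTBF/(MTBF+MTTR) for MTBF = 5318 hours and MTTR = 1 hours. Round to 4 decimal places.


MTBF = 5318
MTTR = 1
MTBF + MTTR = 5319
A = 5318 / 5319
A = 0.9998

0.9998


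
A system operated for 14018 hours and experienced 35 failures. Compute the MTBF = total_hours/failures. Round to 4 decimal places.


total_hours = 14018
failures = 35
MTBF = 14018 / 35
MTBF = 400.5143

400.5143


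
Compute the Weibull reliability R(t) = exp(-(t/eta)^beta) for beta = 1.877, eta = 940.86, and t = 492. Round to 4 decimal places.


beta = 1.877, eta = 940.86, t = 492
t/eta = 492 / 940.86 = 0.5229
(t/eta)^beta = 0.5229^1.877 = 0.2962
R(t) = exp(-0.2962)
R(t) = 0.7437

0.7437


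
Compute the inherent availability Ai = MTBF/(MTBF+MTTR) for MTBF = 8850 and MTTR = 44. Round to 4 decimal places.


MTBF = 8850
MTTR = 44
MTBF + MTTR = 8894
Ai = 8850 / 8894
Ai = 0.9951

0.9951


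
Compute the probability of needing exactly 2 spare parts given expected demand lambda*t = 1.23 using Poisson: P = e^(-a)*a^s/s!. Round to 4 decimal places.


a = 1.23, s = 2
e^(-a) = e^(-1.23) = 0.2923
a^s = 1.23^2 = 1.5129
s! = 2
P = 0.2923 * 1.5129 / 2
P = 0.2211

0.2211


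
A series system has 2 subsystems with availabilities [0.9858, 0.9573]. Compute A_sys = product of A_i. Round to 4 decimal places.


Subsystems: [0.9858, 0.9573]
After subsystem 1 (A=0.9858): product = 0.9858
After subsystem 2 (A=0.9573): product = 0.9437
A_sys = 0.9437

0.9437


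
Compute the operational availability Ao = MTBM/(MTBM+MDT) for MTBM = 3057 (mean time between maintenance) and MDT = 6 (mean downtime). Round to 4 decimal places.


MTBM = 3057
MDT = 6
MTBM + MDT = 3063
Ao = 3057 / 3063
Ao = 0.998

0.998


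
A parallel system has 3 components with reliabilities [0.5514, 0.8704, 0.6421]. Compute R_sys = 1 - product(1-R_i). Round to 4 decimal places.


Components: [0.5514, 0.8704, 0.6421]
(1 - 0.5514) = 0.4486, running product = 0.4486
(1 - 0.8704) = 0.1296, running product = 0.0581
(1 - 0.6421) = 0.3579, running product = 0.0208
Product of (1-R_i) = 0.0208
R_sys = 1 - 0.0208 = 0.9792

0.9792


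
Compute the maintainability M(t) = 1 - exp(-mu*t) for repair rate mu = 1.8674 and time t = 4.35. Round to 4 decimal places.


mu = 1.8674, t = 4.35
mu * t = 1.8674 * 4.35 = 8.1232
exp(-8.1232) = 0.0003
M(t) = 1 - 0.0003
M(t) = 0.9997

0.9997


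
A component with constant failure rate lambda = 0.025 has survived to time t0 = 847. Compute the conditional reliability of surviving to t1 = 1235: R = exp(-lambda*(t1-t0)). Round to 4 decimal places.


lambda = 0.025
t0 = 847, t1 = 1235
t1 - t0 = 388
lambda * (t1-t0) = 0.025 * 388 = 9.7
R = exp(-9.7)
R = 0.0001

0.0001


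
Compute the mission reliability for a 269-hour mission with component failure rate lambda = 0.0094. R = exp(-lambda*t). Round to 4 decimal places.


lambda = 0.0094
mission_time = 269
lambda * t = 0.0094 * 269 = 2.5286
R = exp(-2.5286)
R = 0.0798

0.0798


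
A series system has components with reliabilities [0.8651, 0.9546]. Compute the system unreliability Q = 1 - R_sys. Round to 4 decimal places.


Components: [0.8651, 0.9546]
After component 1: product = 0.8651
After component 2: product = 0.8258
R_sys = 0.8258
Q = 1 - 0.8258 = 0.1742

0.1742


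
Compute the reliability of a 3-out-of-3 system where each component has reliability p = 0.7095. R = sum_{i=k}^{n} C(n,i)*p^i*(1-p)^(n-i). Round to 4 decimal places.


k = 3, n = 3, p = 0.7095
i=3: C(3,3)=1 * 0.7095^3 * 0.2905^0 = 0.3572
R = sum of terms = 0.3572

0.3572


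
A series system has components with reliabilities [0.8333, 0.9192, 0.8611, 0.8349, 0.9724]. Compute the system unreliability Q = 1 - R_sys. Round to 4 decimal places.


Components: [0.8333, 0.9192, 0.8611, 0.8349, 0.9724]
After component 1: product = 0.8333
After component 2: product = 0.766
After component 3: product = 0.6596
After component 4: product = 0.5507
After component 5: product = 0.5355
R_sys = 0.5355
Q = 1 - 0.5355 = 0.4645

0.4645


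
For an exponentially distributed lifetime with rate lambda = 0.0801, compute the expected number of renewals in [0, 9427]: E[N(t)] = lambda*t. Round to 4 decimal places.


lambda = 0.0801
t = 9427
E[N(t)] = lambda * t
E[N(t)] = 0.0801 * 9427
E[N(t)] = 755.1027

755.1027


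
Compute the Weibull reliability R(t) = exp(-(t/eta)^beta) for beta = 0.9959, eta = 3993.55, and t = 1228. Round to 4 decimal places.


beta = 0.9959, eta = 3993.55, t = 1228
t/eta = 1228 / 3993.55 = 0.3075
(t/eta)^beta = 0.3075^0.9959 = 0.309
R(t) = exp(-0.309)
R(t) = 0.7342

0.7342


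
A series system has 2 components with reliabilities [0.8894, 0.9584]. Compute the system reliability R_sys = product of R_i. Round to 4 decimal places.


Components: [0.8894, 0.9584]
After component 1 (R=0.8894): product = 0.8894
After component 2 (R=0.9584): product = 0.8524
R_sys = 0.8524

0.8524


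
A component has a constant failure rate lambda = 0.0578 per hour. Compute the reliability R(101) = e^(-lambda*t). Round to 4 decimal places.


lambda = 0.0578
t = 101
lambda * t = 5.8378
R(t) = e^(-5.8378)
R(t) = 0.0029

0.0029


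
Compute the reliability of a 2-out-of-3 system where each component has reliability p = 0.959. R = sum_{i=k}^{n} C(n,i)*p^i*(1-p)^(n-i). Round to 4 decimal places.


k = 2, n = 3, p = 0.959
i=2: C(3,2)=3 * 0.959^2 * 0.041^1 = 0.1131
i=3: C(3,3)=1 * 0.959^3 * 0.041^0 = 0.882
R = sum of terms = 0.9951

0.9951


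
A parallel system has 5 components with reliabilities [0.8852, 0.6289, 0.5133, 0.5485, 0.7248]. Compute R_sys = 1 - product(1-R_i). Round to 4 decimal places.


Components: [0.8852, 0.6289, 0.5133, 0.5485, 0.7248]
(1 - 0.8852) = 0.1148, running product = 0.1148
(1 - 0.6289) = 0.3711, running product = 0.0426
(1 - 0.5133) = 0.4867, running product = 0.0207
(1 - 0.5485) = 0.4515, running product = 0.0094
(1 - 0.7248) = 0.2752, running product = 0.0026
Product of (1-R_i) = 0.0026
R_sys = 1 - 0.0026 = 0.9974

0.9974


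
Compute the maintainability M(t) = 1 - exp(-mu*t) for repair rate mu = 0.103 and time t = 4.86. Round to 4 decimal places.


mu = 0.103, t = 4.86
mu * t = 0.103 * 4.86 = 0.5006
exp(-0.5006) = 0.6062
M(t) = 1 - 0.6062
M(t) = 0.3938

0.3938


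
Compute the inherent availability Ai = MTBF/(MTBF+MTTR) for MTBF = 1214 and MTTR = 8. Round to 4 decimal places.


MTBF = 1214
MTTR = 8
MTBF + MTTR = 1222
Ai = 1214 / 1222
Ai = 0.9935

0.9935


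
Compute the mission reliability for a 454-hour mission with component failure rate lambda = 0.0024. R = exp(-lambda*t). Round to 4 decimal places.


lambda = 0.0024
mission_time = 454
lambda * t = 0.0024 * 454 = 1.0896
R = exp(-1.0896)
R = 0.3364

0.3364


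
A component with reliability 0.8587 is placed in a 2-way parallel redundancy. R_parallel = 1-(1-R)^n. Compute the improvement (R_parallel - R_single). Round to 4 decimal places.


R_single = 0.8587, n = 2
1 - R_single = 0.1413
(1 - R_single)^n = 0.1413^2 = 0.02
R_parallel = 1 - 0.02 = 0.98
Improvement = 0.98 - 0.8587
Improvement = 0.1213

0.1213


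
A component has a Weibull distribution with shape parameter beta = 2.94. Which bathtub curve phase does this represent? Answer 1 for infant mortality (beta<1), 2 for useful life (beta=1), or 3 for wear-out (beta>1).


beta = 2.94
Compare beta to 1:
beta < 1 => infant mortality (phase 1)
beta = 1 => useful life (phase 2)
beta > 1 => wear-out (phase 3)
Since beta = 2.94, this is wear-out (increasing failure rate)
Phase = 3

3


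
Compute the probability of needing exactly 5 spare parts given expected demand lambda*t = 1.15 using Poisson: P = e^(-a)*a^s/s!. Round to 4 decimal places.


a = 1.15, s = 5
e^(-a) = e^(-1.15) = 0.3166
a^s = 1.15^5 = 2.0114
s! = 120
P = 0.3166 * 2.0114 / 120
P = 0.0053

0.0053


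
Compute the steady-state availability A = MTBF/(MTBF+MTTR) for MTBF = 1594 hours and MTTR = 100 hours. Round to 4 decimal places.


MTBF = 1594
MTTR = 100
MTBF + MTTR = 1694
A = 1594 / 1694
A = 0.941

0.941


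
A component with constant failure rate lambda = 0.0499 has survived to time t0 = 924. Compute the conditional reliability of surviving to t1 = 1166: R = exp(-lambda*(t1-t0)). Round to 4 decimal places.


lambda = 0.0499
t0 = 924, t1 = 1166
t1 - t0 = 242
lambda * (t1-t0) = 0.0499 * 242 = 12.0758
R = exp(-12.0758)
R = 0.0

0.0


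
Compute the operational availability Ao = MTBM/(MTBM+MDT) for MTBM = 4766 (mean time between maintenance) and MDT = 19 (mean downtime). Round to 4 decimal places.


MTBM = 4766
MDT = 19
MTBM + MDT = 4785
Ao = 4766 / 4785
Ao = 0.996

0.996


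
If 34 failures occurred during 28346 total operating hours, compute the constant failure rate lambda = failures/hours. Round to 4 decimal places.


failures = 34
total_hours = 28346
lambda = 34 / 28346
lambda = 0.0012

0.0012


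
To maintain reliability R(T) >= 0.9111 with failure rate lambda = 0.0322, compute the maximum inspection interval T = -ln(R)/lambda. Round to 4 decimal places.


R_target = 0.9111
lambda = 0.0322
-ln(0.9111) = 0.0931
T = 0.0931 / 0.0322
T = 2.8914

2.8914


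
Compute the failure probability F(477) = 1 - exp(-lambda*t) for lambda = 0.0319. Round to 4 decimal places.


lambda = 0.0319, t = 477
lambda * t = 15.2163
exp(-15.2163) = 0.0
F(t) = 1 - 0.0
F(t) = 1.0

1.0


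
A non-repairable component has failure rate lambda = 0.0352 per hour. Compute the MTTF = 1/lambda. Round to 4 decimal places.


lambda = 0.0352
MTTF = 1 / 0.0352
MTTF = 28.4091

28.4091


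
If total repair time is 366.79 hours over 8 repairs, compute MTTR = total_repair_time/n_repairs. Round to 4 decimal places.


total_repair_time = 366.79
n_repairs = 8
MTTR = 366.79 / 8
MTTR = 45.8488

45.8488


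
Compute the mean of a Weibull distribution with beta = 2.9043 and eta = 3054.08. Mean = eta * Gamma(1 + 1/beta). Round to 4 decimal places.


beta = 2.9043, eta = 3054.08
1/beta = 0.3443
1 + 1/beta = 1.3443
Gamma(1.3443) = 0.8917
Mean = 3054.08 * 0.8917
Mean = 2723.458

2723.458


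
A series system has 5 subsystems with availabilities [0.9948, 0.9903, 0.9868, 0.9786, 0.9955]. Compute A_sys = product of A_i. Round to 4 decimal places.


Subsystems: [0.9948, 0.9903, 0.9868, 0.9786, 0.9955]
After subsystem 1 (A=0.9948): product = 0.9948
After subsystem 2 (A=0.9903): product = 0.9852
After subsystem 3 (A=0.9868): product = 0.9721
After subsystem 4 (A=0.9786): product = 0.9513
After subsystem 5 (A=0.9955): product = 0.9471
A_sys = 0.9471

0.9471


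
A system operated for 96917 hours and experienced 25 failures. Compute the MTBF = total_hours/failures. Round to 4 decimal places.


total_hours = 96917
failures = 25
MTBF = 96917 / 25
MTBF = 3876.68

3876.68


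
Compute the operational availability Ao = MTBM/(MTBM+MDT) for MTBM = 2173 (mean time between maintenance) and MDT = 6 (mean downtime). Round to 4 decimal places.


MTBM = 2173
MDT = 6
MTBM + MDT = 2179
Ao = 2173 / 2179
Ao = 0.9972

0.9972


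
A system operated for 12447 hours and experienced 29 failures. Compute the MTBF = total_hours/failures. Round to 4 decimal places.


total_hours = 12447
failures = 29
MTBF = 12447 / 29
MTBF = 429.2069

429.2069


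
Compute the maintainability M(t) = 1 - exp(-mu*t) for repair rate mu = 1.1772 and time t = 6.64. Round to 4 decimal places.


mu = 1.1772, t = 6.64
mu * t = 1.1772 * 6.64 = 7.8166
exp(-7.8166) = 0.0004
M(t) = 1 - 0.0004
M(t) = 0.9996

0.9996


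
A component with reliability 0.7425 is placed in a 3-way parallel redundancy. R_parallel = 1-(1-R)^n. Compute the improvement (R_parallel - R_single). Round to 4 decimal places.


R_single = 0.7425, n = 3
1 - R_single = 0.2575
(1 - R_single)^n = 0.2575^3 = 0.0171
R_parallel = 1 - 0.0171 = 0.9829
Improvement = 0.9829 - 0.7425
Improvement = 0.2404

0.2404


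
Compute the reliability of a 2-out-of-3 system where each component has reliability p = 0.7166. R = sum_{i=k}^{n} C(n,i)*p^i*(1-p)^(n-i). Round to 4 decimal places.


k = 2, n = 3, p = 0.7166
i=2: C(3,2)=3 * 0.7166^2 * 0.2834^1 = 0.4366
i=3: C(3,3)=1 * 0.7166^3 * 0.2834^0 = 0.368
R = sum of terms = 0.8046

0.8046


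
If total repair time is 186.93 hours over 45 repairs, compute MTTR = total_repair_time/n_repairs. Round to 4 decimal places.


total_repair_time = 186.93
n_repairs = 45
MTTR = 186.93 / 45
MTTR = 4.154

4.154


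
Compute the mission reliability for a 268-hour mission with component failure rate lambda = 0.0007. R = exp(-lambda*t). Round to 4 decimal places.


lambda = 0.0007
mission_time = 268
lambda * t = 0.0007 * 268 = 0.1876
R = exp(-0.1876)
R = 0.8289

0.8289


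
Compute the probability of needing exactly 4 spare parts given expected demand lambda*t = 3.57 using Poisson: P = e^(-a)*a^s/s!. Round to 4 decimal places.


a = 3.57, s = 4
e^(-a) = e^(-3.57) = 0.0282
a^s = 3.57^4 = 162.4325
s! = 24
P = 0.0282 * 162.4325 / 24
P = 0.1906

0.1906


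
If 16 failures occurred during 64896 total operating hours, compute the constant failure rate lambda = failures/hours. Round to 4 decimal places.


failures = 16
total_hours = 64896
lambda = 16 / 64896
lambda = 0.0002

0.0002


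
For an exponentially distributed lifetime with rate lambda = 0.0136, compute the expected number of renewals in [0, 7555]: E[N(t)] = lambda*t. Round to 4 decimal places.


lambda = 0.0136
t = 7555
E[N(t)] = lambda * t
E[N(t)] = 0.0136 * 7555
E[N(t)] = 102.748

102.748


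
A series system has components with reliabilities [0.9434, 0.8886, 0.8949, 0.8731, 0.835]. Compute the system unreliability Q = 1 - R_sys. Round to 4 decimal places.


Components: [0.9434, 0.8886, 0.8949, 0.8731, 0.835]
After component 1: product = 0.9434
After component 2: product = 0.8383
After component 3: product = 0.7502
After component 4: product = 0.655
After component 5: product = 0.5469
R_sys = 0.5469
Q = 1 - 0.5469 = 0.4531

0.4531


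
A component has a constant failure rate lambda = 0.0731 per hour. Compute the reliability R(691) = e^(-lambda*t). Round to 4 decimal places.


lambda = 0.0731
t = 691
lambda * t = 50.5121
R(t) = e^(-50.5121)
R(t) = 0.0

0.0


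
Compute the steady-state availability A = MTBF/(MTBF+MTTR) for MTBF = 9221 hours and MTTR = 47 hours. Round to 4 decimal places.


MTBF = 9221
MTTR = 47
MTBF + MTTR = 9268
A = 9221 / 9268
A = 0.9949

0.9949


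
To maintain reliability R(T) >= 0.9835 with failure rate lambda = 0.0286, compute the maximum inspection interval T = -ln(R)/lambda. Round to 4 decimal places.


R_target = 0.9835
lambda = 0.0286
-ln(0.9835) = 0.0166
T = 0.0166 / 0.0286
T = 0.5817

0.5817


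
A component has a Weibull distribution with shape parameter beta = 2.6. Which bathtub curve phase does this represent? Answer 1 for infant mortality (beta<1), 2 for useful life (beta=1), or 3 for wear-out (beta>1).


beta = 2.6
Compare beta to 1:
beta < 1 => infant mortality (phase 1)
beta = 1 => useful life (phase 2)
beta > 1 => wear-out (phase 3)
Since beta = 2.6, this is wear-out (increasing failure rate)
Phase = 3

3


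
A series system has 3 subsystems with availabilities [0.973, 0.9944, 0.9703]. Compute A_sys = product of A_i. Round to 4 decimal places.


Subsystems: [0.973, 0.9944, 0.9703]
After subsystem 1 (A=0.973): product = 0.973
After subsystem 2 (A=0.9944): product = 0.9676
After subsystem 3 (A=0.9703): product = 0.9388
A_sys = 0.9388

0.9388


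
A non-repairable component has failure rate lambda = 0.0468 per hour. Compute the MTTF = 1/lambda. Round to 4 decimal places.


lambda = 0.0468
MTTF = 1 / 0.0468
MTTF = 21.3675

21.3675


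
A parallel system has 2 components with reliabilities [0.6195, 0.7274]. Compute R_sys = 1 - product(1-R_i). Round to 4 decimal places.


Components: [0.6195, 0.7274]
(1 - 0.6195) = 0.3805, running product = 0.3805
(1 - 0.7274) = 0.2726, running product = 0.1037
Product of (1-R_i) = 0.1037
R_sys = 1 - 0.1037 = 0.8963

0.8963


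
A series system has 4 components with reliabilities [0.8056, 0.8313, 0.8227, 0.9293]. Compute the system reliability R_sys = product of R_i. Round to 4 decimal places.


Components: [0.8056, 0.8313, 0.8227, 0.9293]
After component 1 (R=0.8056): product = 0.8056
After component 2 (R=0.8313): product = 0.6697
After component 3 (R=0.8227): product = 0.551
After component 4 (R=0.9293): product = 0.512
R_sys = 0.512

0.512


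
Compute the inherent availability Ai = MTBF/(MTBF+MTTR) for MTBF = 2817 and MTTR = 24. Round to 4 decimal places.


MTBF = 2817
MTTR = 24
MTBF + MTTR = 2841
Ai = 2817 / 2841
Ai = 0.9916

0.9916


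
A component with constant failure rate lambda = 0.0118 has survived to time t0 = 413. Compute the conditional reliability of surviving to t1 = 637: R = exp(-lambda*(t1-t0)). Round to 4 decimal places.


lambda = 0.0118
t0 = 413, t1 = 637
t1 - t0 = 224
lambda * (t1-t0) = 0.0118 * 224 = 2.6432
R = exp(-2.6432)
R = 0.0711

0.0711


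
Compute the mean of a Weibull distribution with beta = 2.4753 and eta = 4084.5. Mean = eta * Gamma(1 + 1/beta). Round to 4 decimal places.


beta = 2.4753, eta = 4084.5
1/beta = 0.404
1 + 1/beta = 1.404
Gamma(1.404) = 0.8871
Mean = 4084.5 * 0.8871
Mean = 3623.1708

3623.1708


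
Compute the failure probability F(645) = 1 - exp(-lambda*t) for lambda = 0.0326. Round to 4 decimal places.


lambda = 0.0326, t = 645
lambda * t = 21.027
exp(-21.027) = 0.0
F(t) = 1 - 0.0
F(t) = 1.0

1.0


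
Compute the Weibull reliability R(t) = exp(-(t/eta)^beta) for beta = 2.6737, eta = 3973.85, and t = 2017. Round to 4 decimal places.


beta = 2.6737, eta = 3973.85, t = 2017
t/eta = 2017 / 3973.85 = 0.5076
(t/eta)^beta = 0.5076^2.6737 = 0.1631
R(t) = exp(-0.1631)
R(t) = 0.8495

0.8495


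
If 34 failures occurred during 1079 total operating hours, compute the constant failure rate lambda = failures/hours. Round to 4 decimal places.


failures = 34
total_hours = 1079
lambda = 34 / 1079
lambda = 0.0315

0.0315


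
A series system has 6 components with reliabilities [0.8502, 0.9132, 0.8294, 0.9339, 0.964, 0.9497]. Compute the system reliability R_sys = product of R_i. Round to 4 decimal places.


Components: [0.8502, 0.9132, 0.8294, 0.9339, 0.964, 0.9497]
After component 1 (R=0.8502): product = 0.8502
After component 2 (R=0.9132): product = 0.7764
After component 3 (R=0.8294): product = 0.6439
After component 4 (R=0.9339): product = 0.6014
After component 5 (R=0.964): product = 0.5797
After component 6 (R=0.9497): product = 0.5506
R_sys = 0.5506

0.5506


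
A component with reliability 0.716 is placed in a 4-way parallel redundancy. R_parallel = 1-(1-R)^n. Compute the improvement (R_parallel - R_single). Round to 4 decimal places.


R_single = 0.716, n = 4
1 - R_single = 0.284
(1 - R_single)^n = 0.284^4 = 0.0065
R_parallel = 1 - 0.0065 = 0.9935
Improvement = 0.9935 - 0.716
Improvement = 0.2775

0.2775


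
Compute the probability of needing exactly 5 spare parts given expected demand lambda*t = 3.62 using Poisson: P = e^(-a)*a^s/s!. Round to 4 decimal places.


a = 3.62, s = 5
e^(-a) = e^(-3.62) = 0.0268
a^s = 3.62^5 = 621.6456
s! = 120
P = 0.0268 * 621.6456 / 120
P = 0.1387

0.1387


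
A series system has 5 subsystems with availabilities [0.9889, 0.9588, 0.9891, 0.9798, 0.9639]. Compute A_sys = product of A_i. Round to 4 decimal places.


Subsystems: [0.9889, 0.9588, 0.9891, 0.9798, 0.9639]
After subsystem 1 (A=0.9889): product = 0.9889
After subsystem 2 (A=0.9588): product = 0.9482
After subsystem 3 (A=0.9891): product = 0.9378
After subsystem 4 (A=0.9798): product = 0.9189
After subsystem 5 (A=0.9639): product = 0.8857
A_sys = 0.8857

0.8857


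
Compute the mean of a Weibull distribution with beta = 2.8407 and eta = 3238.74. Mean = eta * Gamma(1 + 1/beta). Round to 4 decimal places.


beta = 2.8407, eta = 3238.74
1/beta = 0.352
1 + 1/beta = 1.352
Gamma(1.352) = 0.8909
Mean = 3238.74 * 0.8909
Mean = 2885.5481

2885.5481


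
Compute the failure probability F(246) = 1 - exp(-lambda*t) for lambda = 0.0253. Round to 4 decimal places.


lambda = 0.0253, t = 246
lambda * t = 6.2238
exp(-6.2238) = 0.002
F(t) = 1 - 0.002
F(t) = 0.998

0.998


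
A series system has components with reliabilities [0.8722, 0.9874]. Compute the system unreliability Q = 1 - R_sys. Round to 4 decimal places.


Components: [0.8722, 0.9874]
After component 1: product = 0.8722
After component 2: product = 0.8612
R_sys = 0.8612
Q = 1 - 0.8612 = 0.1388

0.1388


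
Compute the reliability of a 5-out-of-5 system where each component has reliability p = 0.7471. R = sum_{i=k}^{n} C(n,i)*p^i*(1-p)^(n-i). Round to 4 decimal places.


k = 5, n = 5, p = 0.7471
i=5: C(5,5)=1 * 0.7471^5 * 0.2529^0 = 0.2328
R = sum of terms = 0.2328

0.2328


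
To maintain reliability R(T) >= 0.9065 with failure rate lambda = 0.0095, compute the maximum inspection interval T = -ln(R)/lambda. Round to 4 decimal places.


R_target = 0.9065
lambda = 0.0095
-ln(0.9065) = 0.0982
T = 0.0982 / 0.0095
T = 10.3331

10.3331


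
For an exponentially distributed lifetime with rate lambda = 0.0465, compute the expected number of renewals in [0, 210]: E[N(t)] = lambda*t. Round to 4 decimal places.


lambda = 0.0465
t = 210
E[N(t)] = lambda * t
E[N(t)] = 0.0465 * 210
E[N(t)] = 9.765

9.765


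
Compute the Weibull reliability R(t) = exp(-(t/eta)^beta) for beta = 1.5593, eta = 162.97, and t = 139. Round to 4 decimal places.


beta = 1.5593, eta = 162.97, t = 139
t/eta = 139 / 162.97 = 0.8529
(t/eta)^beta = 0.8529^1.5593 = 0.7803
R(t) = exp(-0.7803)
R(t) = 0.4583

0.4583


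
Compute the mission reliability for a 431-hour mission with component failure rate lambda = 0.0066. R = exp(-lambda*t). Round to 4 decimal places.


lambda = 0.0066
mission_time = 431
lambda * t = 0.0066 * 431 = 2.8446
R = exp(-2.8446)
R = 0.0582

0.0582


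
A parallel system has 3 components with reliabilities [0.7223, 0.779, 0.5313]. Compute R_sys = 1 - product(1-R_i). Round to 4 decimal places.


Components: [0.7223, 0.779, 0.5313]
(1 - 0.7223) = 0.2777, running product = 0.2777
(1 - 0.779) = 0.221, running product = 0.0614
(1 - 0.5313) = 0.4687, running product = 0.0288
Product of (1-R_i) = 0.0288
R_sys = 1 - 0.0288 = 0.9712

0.9712


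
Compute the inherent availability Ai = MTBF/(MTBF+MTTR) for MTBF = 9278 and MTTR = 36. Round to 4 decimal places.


MTBF = 9278
MTTR = 36
MTBF + MTTR = 9314
Ai = 9278 / 9314
Ai = 0.9961

0.9961


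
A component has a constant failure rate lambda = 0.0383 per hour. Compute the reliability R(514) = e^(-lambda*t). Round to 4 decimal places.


lambda = 0.0383
t = 514
lambda * t = 19.6862
R(t) = e^(-19.6862)
R(t) = 0.0

0.0


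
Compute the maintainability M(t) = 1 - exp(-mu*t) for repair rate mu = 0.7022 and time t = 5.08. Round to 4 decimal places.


mu = 0.7022, t = 5.08
mu * t = 0.7022 * 5.08 = 3.5672
exp(-3.5672) = 0.0282
M(t) = 1 - 0.0282
M(t) = 0.9718

0.9718


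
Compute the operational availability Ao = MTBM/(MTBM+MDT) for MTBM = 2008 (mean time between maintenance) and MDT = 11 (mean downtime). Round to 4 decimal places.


MTBM = 2008
MDT = 11
MTBM + MDT = 2019
Ao = 2008 / 2019
Ao = 0.9946

0.9946


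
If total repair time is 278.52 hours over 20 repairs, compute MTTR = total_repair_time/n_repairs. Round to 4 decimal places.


total_repair_time = 278.52
n_repairs = 20
MTTR = 278.52 / 20
MTTR = 13.926

13.926


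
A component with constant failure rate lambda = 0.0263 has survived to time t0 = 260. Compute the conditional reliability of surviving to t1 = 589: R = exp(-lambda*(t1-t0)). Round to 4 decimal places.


lambda = 0.0263
t0 = 260, t1 = 589
t1 - t0 = 329
lambda * (t1-t0) = 0.0263 * 329 = 8.6527
R = exp(-8.6527)
R = 0.0002

0.0002


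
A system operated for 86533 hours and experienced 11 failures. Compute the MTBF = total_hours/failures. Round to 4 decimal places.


total_hours = 86533
failures = 11
MTBF = 86533 / 11
MTBF = 7866.6364

7866.6364


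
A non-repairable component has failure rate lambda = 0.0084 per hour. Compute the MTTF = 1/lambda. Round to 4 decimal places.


lambda = 0.0084
MTTF = 1 / 0.0084
MTTF = 119.0476

119.0476


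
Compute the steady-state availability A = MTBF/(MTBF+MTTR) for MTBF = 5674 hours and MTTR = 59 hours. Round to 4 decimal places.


MTBF = 5674
MTTR = 59
MTBF + MTTR = 5733
A = 5674 / 5733
A = 0.9897

0.9897


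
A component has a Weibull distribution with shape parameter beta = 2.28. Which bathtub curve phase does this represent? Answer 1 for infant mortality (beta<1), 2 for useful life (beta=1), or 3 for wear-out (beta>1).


beta = 2.28
Compare beta to 1:
beta < 1 => infant mortality (phase 1)
beta = 1 => useful life (phase 2)
beta > 1 => wear-out (phase 3)
Since beta = 2.28, this is wear-out (increasing failure rate)
Phase = 3

3


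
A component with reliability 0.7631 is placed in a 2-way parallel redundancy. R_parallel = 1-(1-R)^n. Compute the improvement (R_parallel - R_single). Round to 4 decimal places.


R_single = 0.7631, n = 2
1 - R_single = 0.2369
(1 - R_single)^n = 0.2369^2 = 0.0561
R_parallel = 1 - 0.0561 = 0.9439
Improvement = 0.9439 - 0.7631
Improvement = 0.1808

0.1808


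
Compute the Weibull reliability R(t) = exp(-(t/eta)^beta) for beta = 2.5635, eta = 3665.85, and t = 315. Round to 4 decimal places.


beta = 2.5635, eta = 3665.85, t = 315
t/eta = 315 / 3665.85 = 0.0859
(t/eta)^beta = 0.0859^2.5635 = 0.0019
R(t) = exp(-0.0019)
R(t) = 0.9981

0.9981


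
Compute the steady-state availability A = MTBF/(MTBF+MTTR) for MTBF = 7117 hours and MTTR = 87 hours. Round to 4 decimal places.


MTBF = 7117
MTTR = 87
MTBF + MTTR = 7204
A = 7117 / 7204
A = 0.9879

0.9879


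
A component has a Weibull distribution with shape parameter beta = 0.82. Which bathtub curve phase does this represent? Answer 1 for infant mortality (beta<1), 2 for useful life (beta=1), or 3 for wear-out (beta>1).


beta = 0.82
Compare beta to 1:
beta < 1 => infant mortality (phase 1)
beta = 1 => useful life (phase 2)
beta > 1 => wear-out (phase 3)
Since beta = 0.82, this is infant mortality (decreasing failure rate)
Phase = 1

1


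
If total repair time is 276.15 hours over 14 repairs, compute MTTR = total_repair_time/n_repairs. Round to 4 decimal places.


total_repair_time = 276.15
n_repairs = 14
MTTR = 276.15 / 14
MTTR = 19.725

19.725


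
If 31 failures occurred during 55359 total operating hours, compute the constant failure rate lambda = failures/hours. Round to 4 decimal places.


failures = 31
total_hours = 55359
lambda = 31 / 55359
lambda = 0.0006

0.0006


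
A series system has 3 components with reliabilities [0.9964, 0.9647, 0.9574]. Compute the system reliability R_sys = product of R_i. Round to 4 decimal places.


Components: [0.9964, 0.9647, 0.9574]
After component 1 (R=0.9964): product = 0.9964
After component 2 (R=0.9647): product = 0.9612
After component 3 (R=0.9574): product = 0.9203
R_sys = 0.9203

0.9203


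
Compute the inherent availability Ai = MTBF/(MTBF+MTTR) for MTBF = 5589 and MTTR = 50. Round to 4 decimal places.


MTBF = 5589
MTTR = 50
MTBF + MTTR = 5639
Ai = 5589 / 5639
Ai = 0.9911

0.9911


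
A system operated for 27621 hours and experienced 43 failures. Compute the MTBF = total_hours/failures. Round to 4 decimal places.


total_hours = 27621
failures = 43
MTBF = 27621 / 43
MTBF = 642.3488

642.3488


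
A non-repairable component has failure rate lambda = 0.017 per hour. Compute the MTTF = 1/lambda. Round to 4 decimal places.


lambda = 0.017
MTTF = 1 / 0.017
MTTF = 58.8235

58.8235


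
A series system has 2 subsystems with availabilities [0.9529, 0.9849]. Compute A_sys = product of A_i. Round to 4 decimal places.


Subsystems: [0.9529, 0.9849]
After subsystem 1 (A=0.9529): product = 0.9529
After subsystem 2 (A=0.9849): product = 0.9385
A_sys = 0.9385

0.9385


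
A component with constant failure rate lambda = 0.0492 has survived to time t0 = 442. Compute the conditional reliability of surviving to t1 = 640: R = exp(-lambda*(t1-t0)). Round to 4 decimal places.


lambda = 0.0492
t0 = 442, t1 = 640
t1 - t0 = 198
lambda * (t1-t0) = 0.0492 * 198 = 9.7416
R = exp(-9.7416)
R = 0.0001

0.0001


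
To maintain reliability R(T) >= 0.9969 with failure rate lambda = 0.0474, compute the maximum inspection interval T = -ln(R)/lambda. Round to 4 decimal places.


R_target = 0.9969
lambda = 0.0474
-ln(0.9969) = 0.0031
T = 0.0031 / 0.0474
T = 0.0655

0.0655


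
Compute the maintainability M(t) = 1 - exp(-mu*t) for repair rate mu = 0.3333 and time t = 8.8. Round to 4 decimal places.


mu = 0.3333, t = 8.8
mu * t = 0.3333 * 8.8 = 2.933
exp(-2.933) = 0.0532
M(t) = 1 - 0.0532
M(t) = 0.9468

0.9468


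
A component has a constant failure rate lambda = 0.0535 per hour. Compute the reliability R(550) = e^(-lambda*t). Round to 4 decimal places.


lambda = 0.0535
t = 550
lambda * t = 29.425
R(t) = e^(-29.425)
R(t) = 0.0

0.0


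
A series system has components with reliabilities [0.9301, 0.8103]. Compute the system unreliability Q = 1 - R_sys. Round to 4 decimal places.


Components: [0.9301, 0.8103]
After component 1: product = 0.9301
After component 2: product = 0.7537
R_sys = 0.7537
Q = 1 - 0.7537 = 0.2463

0.2463


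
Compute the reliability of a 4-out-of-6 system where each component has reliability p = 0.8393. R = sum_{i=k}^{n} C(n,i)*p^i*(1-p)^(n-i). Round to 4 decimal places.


k = 4, n = 6, p = 0.8393
i=4: C(6,4)=15 * 0.8393^4 * 0.1607^2 = 0.1922
i=5: C(6,5)=6 * 0.8393^5 * 0.1607^1 = 0.4016
i=6: C(6,6)=1 * 0.8393^6 * 0.1607^0 = 0.3495
R = sum of terms = 0.9433

0.9433


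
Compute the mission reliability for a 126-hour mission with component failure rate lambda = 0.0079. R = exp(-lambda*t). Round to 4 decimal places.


lambda = 0.0079
mission_time = 126
lambda * t = 0.0079 * 126 = 0.9954
R = exp(-0.9954)
R = 0.3696

0.3696


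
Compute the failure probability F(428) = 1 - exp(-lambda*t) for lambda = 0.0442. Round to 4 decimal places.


lambda = 0.0442, t = 428
lambda * t = 18.9176
exp(-18.9176) = 0.0
F(t) = 1 - 0.0
F(t) = 1.0

1.0


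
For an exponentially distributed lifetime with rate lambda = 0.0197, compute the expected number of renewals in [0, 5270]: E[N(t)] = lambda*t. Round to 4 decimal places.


lambda = 0.0197
t = 5270
E[N(t)] = lambda * t
E[N(t)] = 0.0197 * 5270
E[N(t)] = 103.819

103.819


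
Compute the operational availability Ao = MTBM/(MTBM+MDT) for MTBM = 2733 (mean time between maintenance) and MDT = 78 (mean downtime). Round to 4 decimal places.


MTBM = 2733
MDT = 78
MTBM + MDT = 2811
Ao = 2733 / 2811
Ao = 0.9723

0.9723


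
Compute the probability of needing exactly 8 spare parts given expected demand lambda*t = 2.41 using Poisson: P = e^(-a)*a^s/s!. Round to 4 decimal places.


a = 2.41, s = 8
e^(-a) = e^(-2.41) = 0.0898
a^s = 2.41^8 = 1137.9845
s! = 40320
P = 0.0898 * 1137.9845 / 40320
P = 0.0025

0.0025


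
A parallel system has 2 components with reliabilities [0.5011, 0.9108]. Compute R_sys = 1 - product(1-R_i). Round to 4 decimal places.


Components: [0.5011, 0.9108]
(1 - 0.5011) = 0.4989, running product = 0.4989
(1 - 0.9108) = 0.0892, running product = 0.0445
Product of (1-R_i) = 0.0445
R_sys = 1 - 0.0445 = 0.9555

0.9555


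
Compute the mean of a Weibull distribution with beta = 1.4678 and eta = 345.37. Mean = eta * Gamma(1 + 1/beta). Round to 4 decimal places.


beta = 1.4678, eta = 345.37
1/beta = 0.6813
1 + 1/beta = 1.6813
Gamma(1.6813) = 0.9052
Mean = 345.37 * 0.9052
Mean = 312.6382

312.6382


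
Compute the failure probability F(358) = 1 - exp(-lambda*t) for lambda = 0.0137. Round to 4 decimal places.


lambda = 0.0137, t = 358
lambda * t = 4.9046
exp(-4.9046) = 0.0074
F(t) = 1 - 0.0074
F(t) = 0.9926

0.9926


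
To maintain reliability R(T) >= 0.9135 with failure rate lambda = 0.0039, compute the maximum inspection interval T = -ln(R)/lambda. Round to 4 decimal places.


R_target = 0.9135
lambda = 0.0039
-ln(0.9135) = 0.0905
T = 0.0905 / 0.0039
T = 23.1979

23.1979


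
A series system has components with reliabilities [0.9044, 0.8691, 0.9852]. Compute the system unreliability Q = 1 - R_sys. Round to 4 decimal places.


Components: [0.9044, 0.8691, 0.9852]
After component 1: product = 0.9044
After component 2: product = 0.786
After component 3: product = 0.7744
R_sys = 0.7744
Q = 1 - 0.7744 = 0.2256

0.2256


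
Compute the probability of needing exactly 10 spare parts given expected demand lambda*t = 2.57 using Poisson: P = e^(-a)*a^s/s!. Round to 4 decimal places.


a = 2.57, s = 10
e^(-a) = e^(-2.57) = 0.0765
a^s = 2.57^10 = 12569.8829
s! = 3628800
P = 0.0765 * 12569.8829 / 3628800
P = 0.0003

0.0003


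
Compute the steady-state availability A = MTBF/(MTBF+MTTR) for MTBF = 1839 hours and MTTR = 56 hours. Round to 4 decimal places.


MTBF = 1839
MTTR = 56
MTBF + MTTR = 1895
A = 1839 / 1895
A = 0.9704

0.9704


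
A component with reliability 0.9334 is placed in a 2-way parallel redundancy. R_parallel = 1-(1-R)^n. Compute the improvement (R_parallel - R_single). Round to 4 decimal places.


R_single = 0.9334, n = 2
1 - R_single = 0.0666
(1 - R_single)^n = 0.0666^2 = 0.0044
R_parallel = 1 - 0.0044 = 0.9956
Improvement = 0.9956 - 0.9334
Improvement = 0.0622

0.0622


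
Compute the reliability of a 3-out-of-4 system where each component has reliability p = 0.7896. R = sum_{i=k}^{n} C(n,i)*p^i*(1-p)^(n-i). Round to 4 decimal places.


k = 3, n = 4, p = 0.7896
i=3: C(4,3)=4 * 0.7896^3 * 0.2104^1 = 0.4143
i=4: C(4,4)=1 * 0.7896^4 * 0.2104^0 = 0.3887
R = sum of terms = 0.803

0.803


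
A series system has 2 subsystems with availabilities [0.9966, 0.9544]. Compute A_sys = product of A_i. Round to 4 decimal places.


Subsystems: [0.9966, 0.9544]
After subsystem 1 (A=0.9966): product = 0.9966
After subsystem 2 (A=0.9544): product = 0.9512
A_sys = 0.9512

0.9512


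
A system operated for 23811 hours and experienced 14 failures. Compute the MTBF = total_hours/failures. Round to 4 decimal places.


total_hours = 23811
failures = 14
MTBF = 23811 / 14
MTBF = 1700.7857

1700.7857


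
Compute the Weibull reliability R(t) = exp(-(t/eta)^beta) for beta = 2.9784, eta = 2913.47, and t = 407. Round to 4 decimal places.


beta = 2.9784, eta = 2913.47, t = 407
t/eta = 407 / 2913.47 = 0.1397
(t/eta)^beta = 0.1397^2.9784 = 0.0028
R(t) = exp(-0.0028)
R(t) = 0.9972

0.9972
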